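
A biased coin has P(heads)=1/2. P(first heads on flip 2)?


Geometric: P(X=2) = (1-p)^(k-1)×p = (1/2)^1×1/2 = 1/4

P(X=2) = 1/4 ≈ 25.00%


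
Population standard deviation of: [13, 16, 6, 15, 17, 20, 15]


Mean = 102/7
  (13-102/7)²=121/49
  (16-102/7)²=100/49
  (6-102/7)²=3600/49
  (15-102/7)²=9/49
  (17-102/7)²=289/49
  (20-102/7)²=1444/49
  (15-102/7)²=9/49
Σ(x-μ)² = 796/7
σ² = (796/7)/7 = 796/49

σ = √(796/49) ≈ 4.0305


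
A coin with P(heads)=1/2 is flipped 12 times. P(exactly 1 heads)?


Binomial: P(X=1) = C(12,1)×p^1×(1-p)^11
= 12 × 1/2 × 1/2048 = 3/1024

P(X=1) = 3/1024 ≈ 0.29%


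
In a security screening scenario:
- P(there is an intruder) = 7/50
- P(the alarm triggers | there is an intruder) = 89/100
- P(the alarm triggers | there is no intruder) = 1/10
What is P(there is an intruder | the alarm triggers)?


Using Bayes' theorem:
P(A|B) = P(B|A)·P(A) / P(B)

P(the alarm triggers) = 89/100 × 7/50 + 1/10 × 43/50
= 623/5000 + 43/500 = 1053/5000

P(there is an intruder|the alarm triggers) = (623/5000) / (1053/5000) = 623/1053

P(there is an intruder|the alarm triggers) = 623/1053 ≈ 59.16%


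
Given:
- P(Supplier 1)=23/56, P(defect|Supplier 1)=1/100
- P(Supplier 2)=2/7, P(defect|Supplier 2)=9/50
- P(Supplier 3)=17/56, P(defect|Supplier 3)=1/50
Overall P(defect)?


P(B) = Σ P(B|Aᵢ)×P(Aᵢ)
  1/100×23/56 = 23/5600
  9/50×2/7 = 9/175
  1/50×17/56 = 17/2800
Sum = 69/1120

P(defect) = 69/1120 ≈ 6.16%


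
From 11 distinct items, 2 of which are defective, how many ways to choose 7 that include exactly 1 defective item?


Choose 1 of the 2 defective items and 6 of the other 9 items:
C(2,1)×C(9,6) = 2×84 = 168

168


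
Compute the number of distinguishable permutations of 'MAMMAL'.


Letters: 6, freq: {'M': 3, 'A': 2, 'L': 1}
6!/(3!×2!×1!) = 720/12 = 60

60


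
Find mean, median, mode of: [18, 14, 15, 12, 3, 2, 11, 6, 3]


Sorted: [2, 3, 3, 6, 11, 12, 14, 15, 18]
Mean = 84/9 = 28/3
Median = 11
Freq: {18: 1, 14: 1, 15: 1, 12: 1, 3: 2, 2: 1, 11: 1, 6: 1}
Mode: [3]

Mean=28/3, Median=11, Mode=3


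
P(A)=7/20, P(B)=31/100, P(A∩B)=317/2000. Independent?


P(A)×P(B) = 217/2000
P(A∩B) = 317/2000
Not equal → NOT independent

No, not independent


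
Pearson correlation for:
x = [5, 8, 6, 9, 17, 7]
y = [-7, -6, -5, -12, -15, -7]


n=6, Σx=52, Σy=-52, Σxy=-525, Σx²=544, Σy²=528
r = (6×(-525) - 52×(-52))/√((6×544 - 52²)(6×528 - (-52)²))
= -446/√(560×464) = -446/√259840 ≈ -446/509.7450 ≈ -0.8749

r ≈ -0.8749


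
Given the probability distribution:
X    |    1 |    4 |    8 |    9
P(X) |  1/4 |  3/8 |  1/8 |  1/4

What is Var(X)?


E[X] = 5
E[X²] = 69/2
Var(X) = E[X²] - (E[X])² = 69/2 - 25 = 19/2

Var(X) = 19/2 ≈ 9.5000


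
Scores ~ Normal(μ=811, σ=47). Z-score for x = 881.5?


z = (x - μ)/σ = (881.5 - 811)/47 = 1.5

z = 1.5


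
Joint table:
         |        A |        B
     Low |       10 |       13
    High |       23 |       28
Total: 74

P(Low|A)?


P(Low|A) = 10/(10+23) = 10/33

P = 10/33 ≈ 30.30%


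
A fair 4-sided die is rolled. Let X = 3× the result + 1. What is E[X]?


E[die] = (1+4)/2 = 5/2
E[X] = 3×5/2 + 1 = 17/2

E[X] = 17/2


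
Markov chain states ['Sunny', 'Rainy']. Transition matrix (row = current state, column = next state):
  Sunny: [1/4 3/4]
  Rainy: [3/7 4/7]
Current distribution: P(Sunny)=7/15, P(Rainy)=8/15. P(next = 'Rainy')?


P(next=Rainy) = Σᵢ P(now=i)×P(i→Rainy)
= 7/15×3/4 + 8/15×4/7
= 7/20 + 32/105 = 55/84

P = 55/84 ≈ 0.6548


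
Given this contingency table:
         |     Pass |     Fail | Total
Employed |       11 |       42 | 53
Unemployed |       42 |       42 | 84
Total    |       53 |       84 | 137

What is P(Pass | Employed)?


P(Pass | Employed) = 11/(11+42) = 11/53

P(Pass|Employed) = 11/53 ≈ 20.75%


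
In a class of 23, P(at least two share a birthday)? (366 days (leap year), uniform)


P(all different) = Π(366-i)/366 for i=0..22
= 0.493677
P(match) = 1 - 0.493677 = 0.506323

P ≈ 0.5063 ≈ 50.63%


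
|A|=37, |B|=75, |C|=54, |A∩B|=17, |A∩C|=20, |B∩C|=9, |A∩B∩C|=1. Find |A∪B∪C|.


|A∪B∪C| = 37+75+54-17-20-9+1 = 121

|A∪B∪C| = 121


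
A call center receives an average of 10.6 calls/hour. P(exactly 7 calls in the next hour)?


Poisson(λ=10.6): P(X=7) = e^(-λ)×λ^k/k!
= e^(-10.6) × 10.6^7 / 7!
≈ 2.491600973e-05 × 15036302.5899 / 5040 ≈ 0.074334

P(X=7) ≈ 0.074334 ≈ 7.43%


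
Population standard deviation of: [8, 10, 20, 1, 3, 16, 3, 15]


Mean = 76/8 = 19/2
  (8-19/2)²=9/4
  (10-19/2)²=1/4
  (20-19/2)²=441/4
  (1-19/2)²=289/4
  (3-19/2)²=169/4
  (16-19/2)²=169/4
  (3-19/2)²=169/4
  (15-19/2)²=121/4
Σ(x-μ)² = 342
σ² = 342/8 = 171/4

σ = √(171/4) ≈ 6.5383


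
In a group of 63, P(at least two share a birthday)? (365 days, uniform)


P(all different) = Π(365-i)/365 for i=0..62
= 0.003396
P(match) = 1 - 0.003396 = 0.996604

P ≈ 0.9966 ≈ 99.66%


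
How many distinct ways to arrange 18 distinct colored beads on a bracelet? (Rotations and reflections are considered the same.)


Free circular arrangements: rotations and reflections both identified.
(n-1)!/2 = 17!/2 = 355687428096000/2 = 177843714048000

177843714048000


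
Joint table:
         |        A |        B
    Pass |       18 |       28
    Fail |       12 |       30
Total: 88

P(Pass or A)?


P(Pass∨A) = P(Pass) + P(A) - P(Pass∧A)
= (46 + 30 - 18)/88 = 58/88 = 29/44

P = 29/44 ≈ 65.91%


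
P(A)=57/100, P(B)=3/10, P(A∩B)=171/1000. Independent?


P(A)×P(B) = 171/1000
P(A∩B) = 171/1000
Equal ✓ → Independent

Yes, independent


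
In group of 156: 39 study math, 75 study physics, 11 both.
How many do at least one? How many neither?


|A∪B| = 39+75-11 = 103
Neither = 156-103 = 53

At least one: 103; Neither: 53


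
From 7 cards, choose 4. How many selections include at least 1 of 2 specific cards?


Complement: C(7,4) - C(5,4) = 35 - 5 = 30

30


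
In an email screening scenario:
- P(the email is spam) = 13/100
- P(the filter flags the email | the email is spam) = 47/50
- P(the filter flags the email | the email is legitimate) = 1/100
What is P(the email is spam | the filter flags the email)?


Using Bayes' theorem:
P(A|B) = P(B|A)·P(A) / P(B)

P(the filter flags the email) = 47/50 × 13/100 + 1/100 × 87/100
= 611/5000 + 87/10000 = 1309/10000

P(the email is spam|the filter flags the email) = (611/5000) / (1309/10000) = 1222/1309

P(the email is spam|the filter flags the email) = 1222/1309 ≈ 93.35%


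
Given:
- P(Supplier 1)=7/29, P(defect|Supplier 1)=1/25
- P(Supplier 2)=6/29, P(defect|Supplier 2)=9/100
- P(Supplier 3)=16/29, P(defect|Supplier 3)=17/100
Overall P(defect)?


P(B) = Σ P(B|Aᵢ)×P(Aᵢ)
  1/25×7/29 = 7/725
  9/100×6/29 = 27/1450
  17/100×16/29 = 68/725
Sum = 177/1450

P(defect) = 177/1450 ≈ 12.21%


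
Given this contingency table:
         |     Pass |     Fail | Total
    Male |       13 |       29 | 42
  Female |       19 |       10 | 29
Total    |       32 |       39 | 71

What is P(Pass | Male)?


P(Pass | Male) = 13/(13+29) = 13/42

P(Pass|Male) = 13/42 ≈ 30.95%


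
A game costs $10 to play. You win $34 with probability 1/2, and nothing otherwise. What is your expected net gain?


E[gain] = (34-10)×1/2 + (-10)×1/2
= 12 - 5 = 7

Expected net gain = $7 ≈ $7.00


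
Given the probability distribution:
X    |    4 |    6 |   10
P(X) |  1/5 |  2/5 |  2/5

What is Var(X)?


E[X] = 36/5
E[X²] = 288/5
Var(X) = E[X²] - (E[X])² = 288/5 - 1296/25 = 144/25

Var(X) = 144/25 ≈ 5.7600


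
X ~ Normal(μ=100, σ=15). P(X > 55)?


z = (55-100)/15 = -3.0
P(X > 55) = 1 - P(Z ≤ -3.0) = 1 - 0.0013 = 0.9987

P(X > 55) ≈ 0.9987


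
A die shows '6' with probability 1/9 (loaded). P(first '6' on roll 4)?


Geometric: P(X=4) = (1-p)^(k-1)×p = (8/9)^3×1/9 = 512/6561

P(X=4) = 512/6561 ≈ 7.80%


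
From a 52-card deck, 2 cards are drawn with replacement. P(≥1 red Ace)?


P(not a red Ace) = 50/52 = 25/26
P(none in 2 draws) = (25/26)^2 = 625/676
P(≥1 red Ace) = 1 - 625/676 = 51/676

P = 51/676 ≈ 7.54%


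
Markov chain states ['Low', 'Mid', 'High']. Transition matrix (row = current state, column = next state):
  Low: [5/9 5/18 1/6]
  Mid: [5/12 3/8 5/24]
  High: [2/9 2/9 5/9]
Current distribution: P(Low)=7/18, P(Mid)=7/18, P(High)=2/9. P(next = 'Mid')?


P(next=Mid) = Σᵢ P(now=i)×P(i→Mid)
= 7/18×5/18 + 7/18×3/8 + 2/9×2/9
= 35/324 + 7/48 + 4/81 = 131/432

P = 131/432 ≈ 0.3032


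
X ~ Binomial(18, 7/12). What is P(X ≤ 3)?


P(X ≤ 3) = Σ P(X=i) for i=0..3
P(X=0) = 3814697265625/26623333280885243904
P(X=1) = 5340576171875/1479074071160291328
P(X=2) = 127105712890625/2958148142320582656
P(X=3) = 177947998046875/554652776685109248
Sum = 1223175048828125/3327916660110655488

P(X ≤ 3) = 1223175048828125/3327916660110655488 ≈ 0.04%


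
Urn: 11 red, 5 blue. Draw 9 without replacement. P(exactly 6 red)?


Hypergeometric: C(11,6)×C(5,3)/C(16,9)
= 462×10/11440 = 21/52

P(X=6) = 21/52 ≈ 40.38%


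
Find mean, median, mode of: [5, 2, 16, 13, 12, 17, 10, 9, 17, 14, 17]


Sorted: [2, 5, 9, 10, 12, 13, 14, 16, 17, 17, 17]
Mean = 132/11 = 12
Median = 13
Freq: {5: 1, 2: 1, 16: 1, 13: 1, 12: 1, 17: 3, 10: 1, 9: 1, 14: 1}
Mode: [17]

Mean=12, Median=13, Mode=17


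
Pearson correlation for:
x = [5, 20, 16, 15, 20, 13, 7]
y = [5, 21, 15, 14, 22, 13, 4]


n=7, Σx=96, Σy=94, Σxy=1532, Σx²=1524, Σy²=1556
r = (7×1532 - 96×94)/√((7×1524 - 96²)(7×1556 - 94²))
= 1700/√(1452×2056) = 1700/√2985312 ≈ 1700/1727.8055 ≈ 0.9839

r ≈ 0.9839


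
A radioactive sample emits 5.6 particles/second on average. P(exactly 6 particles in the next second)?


Poisson(λ=5.6): P(X=6) = e^(-λ)×λ^k/k!
= e^(-5.6) × 5.6^6 / 6!
≈ 0.003697863716 × 30840.979456 / 720 ≈ 0.158397

P(X=6) ≈ 0.158397 ≈ 15.84%


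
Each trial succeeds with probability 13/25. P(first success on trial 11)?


Geometric: P(X=11) = (1-p)^(k-1)×p = (12/25)^10×13/25 = 804925734912/2384185791015625

P(X=11) = 804925734912/2384185791015625 ≈ 0.03%


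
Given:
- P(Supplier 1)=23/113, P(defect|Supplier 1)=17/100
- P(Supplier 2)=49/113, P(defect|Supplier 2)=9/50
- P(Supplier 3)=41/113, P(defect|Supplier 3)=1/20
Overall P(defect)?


P(B) = Σ P(B|Aᵢ)×P(Aᵢ)
  17/100×23/113 = 391/11300
  9/50×49/113 = 441/5650
  1/20×41/113 = 41/2260
Sum = 739/5650

P(defect) = 739/5650 ≈ 13.08%


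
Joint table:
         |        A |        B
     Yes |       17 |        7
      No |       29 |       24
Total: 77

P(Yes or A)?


P(Yes∨A) = P(Yes) + P(A) - P(Yes∧A)
= (24 + 46 - 17)/77 = 53/77

P = 53/77 ≈ 68.83%


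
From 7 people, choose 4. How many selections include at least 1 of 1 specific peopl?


Complement: C(7,4) - C(6,4) = 35 - 15 = 20

20


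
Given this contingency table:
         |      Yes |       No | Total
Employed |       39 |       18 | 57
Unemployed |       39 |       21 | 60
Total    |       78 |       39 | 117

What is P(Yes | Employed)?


P(Yes | Employed) = 39/(39+18) = 39/57 = 13/19

P(Yes|Employed) = 13/19 ≈ 68.42%


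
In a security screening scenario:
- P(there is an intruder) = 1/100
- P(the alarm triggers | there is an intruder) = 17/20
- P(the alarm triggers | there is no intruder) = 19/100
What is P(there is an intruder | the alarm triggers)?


Using Bayes' theorem:
P(A|B) = P(B|A)·P(A) / P(B)

P(the alarm triggers) = 17/20 × 1/100 + 19/100 × 99/100
= 17/2000 + 1881/10000 = 983/5000

P(there is an intruder|the alarm triggers) = (17/2000) / (983/5000) = 85/1966

P(there is an intruder|the alarm triggers) = 85/1966 ≈ 4.32%


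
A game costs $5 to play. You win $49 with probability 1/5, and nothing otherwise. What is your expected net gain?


E[gain] = (49-5)×1/5 + (-5)×4/5
= 44/5 - 4 = 24/5

Expected net gain = $24/5 ≈ $4.80


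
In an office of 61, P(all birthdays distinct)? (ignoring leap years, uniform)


P(all different) = Π(365-i)/365 for i=0..60
= (365/365)×(364/365)×...×(305/365)
= 0.004911

P ≈ 0.0049 ≈ 0.49%


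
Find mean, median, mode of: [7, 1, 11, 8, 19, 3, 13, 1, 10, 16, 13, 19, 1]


Sorted: [1, 1, 1, 3, 7, 8, 10, 11, 13, 13, 16, 19, 19]
Mean = 122/13
Median = 10
Freq: {7: 1, 1: 3, 11: 1, 8: 1, 19: 2, 3: 1, 13: 2, 10: 1, 16: 1}
Mode: [1]

Mean=122/13, Median=10, Mode=1


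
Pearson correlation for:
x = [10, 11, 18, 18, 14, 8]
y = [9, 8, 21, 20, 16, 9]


n=6, Σx=79, Σy=83, Σxy=1212, Σx²=1129, Σy²=1323
r = (6×1212 - 79×83)/√((6×1129 - 79²)(6×1323 - 83²))
= 715/√(533×1049) = 715/√559117 ≈ 715/747.7413 ≈ 0.9562

r ≈ 0.9562


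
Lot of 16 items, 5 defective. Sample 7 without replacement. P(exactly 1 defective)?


Hypergeometric: C(5,1)×C(11,6)/C(16,7)
= 5×462/11440 = 21/104

P(X=1) = 21/104 ≈ 20.19%


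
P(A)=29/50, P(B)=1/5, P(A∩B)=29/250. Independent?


P(A)×P(B) = 29/250
P(A∩B) = 29/250
Equal ✓ → Independent

Yes, independent


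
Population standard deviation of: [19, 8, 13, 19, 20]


Mean = 79/5
  (19-79/5)²=256/25
  (8-79/5)²=1521/25
  (13-79/5)²=196/25
  (19-79/5)²=256/25
  (20-79/5)²=441/25
Σ(x-μ)² = 534/5
σ² = (534/5)/5 = 534/25

σ = √(534/25) ≈ 4.6217


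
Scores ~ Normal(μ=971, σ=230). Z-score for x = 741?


z = (x - μ)/σ = (741 - 971)/230 = -1.0

z = -1.0


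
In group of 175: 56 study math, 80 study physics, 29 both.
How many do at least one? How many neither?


|A∪B| = 56+80-29 = 107
Neither = 175-107 = 68

At least one: 107; Neither: 68


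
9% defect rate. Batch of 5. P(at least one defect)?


P(all good) = (91/100)^5 = 6240321451/10000000000
P(≥1 defect) = 3759678549/10000000000

P = 3759678549/10000000000 ≈ 37.60%


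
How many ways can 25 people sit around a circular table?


Circular arrangements of 25 distinct objects: fix one position to break rotational symmetry.
(n-1)! = 24! = 620448401733239439360000

620448401733239439360000


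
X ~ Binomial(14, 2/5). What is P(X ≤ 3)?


P(X ≤ 3) = Σ P(X=i) for i=0..3
P(X=0) = 4782969/6103515625
P(X=1) = 44641044/6103515625
P(X=2) = 193444524/6103515625
P(X=3) = 515852064/6103515625
Sum = 758720601/6103515625

P(X ≤ 3) = 758720601/6103515625 ≈ 12.43%


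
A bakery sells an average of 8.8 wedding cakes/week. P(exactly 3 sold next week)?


Poisson(λ=8.8): P(X=3) = e^(-λ)×λ^k/k!
= e^(-8.8) × 8.8^3 / 3!
≈ 0.0001507330751 × 681.472 / 6 ≈ 0.017120

P(X=3) ≈ 0.017120 ≈ 1.71%


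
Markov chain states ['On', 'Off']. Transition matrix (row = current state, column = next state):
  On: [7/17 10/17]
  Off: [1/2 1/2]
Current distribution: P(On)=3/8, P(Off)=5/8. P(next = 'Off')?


P(next=Off) = Σᵢ P(now=i)×P(i→Off)
= 3/8×10/17 + 5/8×1/2
= 15/68 + 5/16 = 145/272

P = 145/272 ≈ 0.5331


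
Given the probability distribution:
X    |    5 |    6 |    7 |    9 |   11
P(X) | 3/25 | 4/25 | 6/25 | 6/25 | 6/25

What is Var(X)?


E[X] = 201/25
E[X²] = 69
Var(X) = E[X²] - (E[X])² = 69 - 40401/625 = 2724/625

Var(X) = 2724/625 ≈ 4.3584


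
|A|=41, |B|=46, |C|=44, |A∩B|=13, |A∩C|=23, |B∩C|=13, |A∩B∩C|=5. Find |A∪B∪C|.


|A∪B∪C| = 41+46+44-13-23-13+5 = 87

|A∪B∪C| = 87


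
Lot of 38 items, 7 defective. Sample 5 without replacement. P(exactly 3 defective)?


Hypergeometric: C(7,3)×C(31,2)/C(38,5)
= 35×465/501942 = 775/23902

P(X=3) = 775/23902 ≈ 3.24%


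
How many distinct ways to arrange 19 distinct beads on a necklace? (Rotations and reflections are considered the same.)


Free circular arrangements: rotations and reflections both identified.
(n-1)!/2 = 18!/2 = 6402373705728000/2 = 3201186852864000

3201186852864000


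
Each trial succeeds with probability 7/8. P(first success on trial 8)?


Geometric: P(X=8) = (1-p)^(k-1)×p = (1/8)^7×7/8 = 7/16777216

P(X=8) = 7/16777216 ≈ 0.00%


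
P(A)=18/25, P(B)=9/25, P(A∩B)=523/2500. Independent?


P(A)×P(B) = 162/625
P(A∩B) = 523/2500
Not equal → NOT independent

No, not independent


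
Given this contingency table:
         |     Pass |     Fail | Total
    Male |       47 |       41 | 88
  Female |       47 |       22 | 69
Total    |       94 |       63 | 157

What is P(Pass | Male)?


P(Pass | Male) = 47/(47+41) = 47/88

P(Pass|Male) = 47/88 ≈ 53.41%


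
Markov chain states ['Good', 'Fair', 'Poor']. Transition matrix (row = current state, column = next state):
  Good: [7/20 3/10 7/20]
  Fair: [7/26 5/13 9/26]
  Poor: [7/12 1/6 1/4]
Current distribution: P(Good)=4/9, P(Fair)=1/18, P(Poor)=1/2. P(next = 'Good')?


P(next=Good) = Σᵢ P(now=i)×P(i→Good)
= 4/9×7/20 + 1/18×7/26 + 1/2×7/12
= 7/45 + 7/468 + 7/24 = 721/1560

P = 721/1560 ≈ 0.4622


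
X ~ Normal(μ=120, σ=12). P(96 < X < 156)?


z₁=(96-120)/12=-2.0, z₂=(156-120)/12=3.0
P = Φ(3.0) - Φ(-2.0) = 0.998650 - 0.022750 = 0.975900 ≈ 0.9759

P(96 < X < 156) ≈ 0.9759


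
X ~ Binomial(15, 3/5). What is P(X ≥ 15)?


P(X ≥ 15) = Σ P(X=i) for i=15..15
P(X=15) = 14348907/30517578125
Sum = 14348907/30517578125

P(X ≥ 15) = 14348907/30517578125 ≈ 0.05%


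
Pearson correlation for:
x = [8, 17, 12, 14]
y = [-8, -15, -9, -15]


n=4, Σx=51, Σy=-47, Σxy=-637, Σx²=693, Σy²=595
r = (4×(-637) - 51×(-47))/√((4×693 - 51²)(4×595 - (-47)²))
= -151/√(171×171) = -151/√29241 ≈ -151/171.0000 ≈ -0.8830

r ≈ -0.8830


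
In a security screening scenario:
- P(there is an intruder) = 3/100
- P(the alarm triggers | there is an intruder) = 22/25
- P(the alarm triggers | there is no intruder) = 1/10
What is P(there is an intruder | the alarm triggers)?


Using Bayes' theorem:
P(A|B) = P(B|A)·P(A) / P(B)

P(the alarm triggers) = 22/25 × 3/100 + 1/10 × 97/100
= 33/1250 + 97/1000 = 617/5000

P(there is an intruder|the alarm triggers) = (33/1250) / (617/5000) = 132/617

P(there is an intruder|the alarm triggers) = 132/617 ≈ 21.39%


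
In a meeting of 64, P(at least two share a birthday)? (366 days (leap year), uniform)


P(all different) = Π(366-i)/366 for i=0..63
= 0.002858
P(match) = 1 - 0.002858 = 0.997142

P ≈ 0.9971 ≈ 99.71%


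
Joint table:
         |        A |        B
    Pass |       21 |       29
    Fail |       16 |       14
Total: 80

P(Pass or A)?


P(Pass∨A) = P(Pass) + P(A) - P(Pass∧A)
= (50 + 37 - 21)/80 = 66/80 = 33/40

P = 33/40 ≈ 82.50%


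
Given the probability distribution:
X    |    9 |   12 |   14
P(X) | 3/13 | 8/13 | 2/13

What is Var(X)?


E[X] = 151/13
E[X²] = 1787/13
Var(X) = E[X²] - (E[X])² = 1787/13 - 22801/169 = 430/169

Var(X) = 430/169 ≈ 2.5444


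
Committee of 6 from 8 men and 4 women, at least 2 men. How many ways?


Count by #men:
  2M,4W: C(8,2)×C(4,4)=28
  3M,3W: C(8,3)×C(4,3)=224
  4M,2W: C(8,4)×C(4,2)=420
  5M,1W: C(8,5)×C(4,1)=224
  6M,0W: C(8,6)×C(4,0)=28
Total = 924

924


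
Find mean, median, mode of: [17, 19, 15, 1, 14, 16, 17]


Sorted: [1, 14, 15, 16, 17, 17, 19]
Mean = 99/7
Median = 16
Freq: {17: 2, 19: 1, 15: 1, 1: 1, 14: 1, 16: 1}
Mode: [17]

Mean=99/7, Median=16, Mode=17


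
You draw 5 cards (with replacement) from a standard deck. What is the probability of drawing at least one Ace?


P(not a Ace) = 48/52 = 12/13
P(none in 5 draws) = (12/13)^5 = 248832/371293
P(≥1 Ace) = 1 - 248832/371293 = 122461/371293

P = 122461/371293 ≈ 32.98%


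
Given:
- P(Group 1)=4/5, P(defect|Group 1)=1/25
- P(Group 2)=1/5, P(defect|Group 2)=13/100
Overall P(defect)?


P(B) = Σ P(B|Aᵢ)×P(Aᵢ)
  1/25×4/5 = 4/125
  13/100×1/5 = 13/500
Sum = 29/500

P(defect) = 29/500 ≈ 5.80%


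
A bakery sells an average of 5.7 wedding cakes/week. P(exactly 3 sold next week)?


Poisson(λ=5.7): P(X=3) = e^(-λ)×λ^k/k!
= e^(-5.7) × 5.7^3 / 3!
≈ 0.003345965457 × 185.193 / 6 ≈ 0.103275

P(X=3) ≈ 0.103275 ≈ 10.33%


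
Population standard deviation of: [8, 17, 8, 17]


Mean = 50/4 = 25/2
  (8-25/2)²=81/4
  (17-25/2)²=81/4
  (8-25/2)²=81/4
  (17-25/2)²=81/4
Σ(x-μ)² = 81
σ² = 81/4

σ = √(81/4) ≈ 4.5000


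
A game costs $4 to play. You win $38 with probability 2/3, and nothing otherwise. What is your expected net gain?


E[gain] = (38-4)×2/3 + (-4)×1/3
= 68/3 - 4/3 = 64/3

Expected net gain = $64/3 ≈ $21.33


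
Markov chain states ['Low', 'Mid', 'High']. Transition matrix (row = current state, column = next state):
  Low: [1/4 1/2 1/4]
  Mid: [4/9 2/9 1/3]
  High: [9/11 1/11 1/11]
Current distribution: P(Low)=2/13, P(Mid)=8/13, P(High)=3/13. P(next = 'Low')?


P(next=Low) = Σᵢ P(now=i)×P(i→Low)
= 2/13×1/4 + 8/13×4/9 + 3/13×9/11
= 1/26 + 32/117 + 27/143 = 1289/2574

P = 1289/2574 ≈ 0.5008


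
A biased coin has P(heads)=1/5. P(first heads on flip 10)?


Geometric: P(X=10) = (1-p)^(k-1)×p = (4/5)^9×1/5 = 262144/9765625

P(X=10) = 262144/9765625 ≈ 2.68%


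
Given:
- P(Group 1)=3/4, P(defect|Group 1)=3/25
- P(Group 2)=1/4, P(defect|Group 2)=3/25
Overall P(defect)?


P(B) = Σ P(B|Aᵢ)×P(Aᵢ)
  3/25×3/4 = 9/100
  3/25×1/4 = 3/100
Sum = 3/25

P(defect) = 3/25 ≈ 12.00%


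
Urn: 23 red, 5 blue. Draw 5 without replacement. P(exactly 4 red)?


Hypergeometric: C(23,4)×C(5,1)/C(28,5)
= 8855×5/98280 = 1265/2808

P(X=4) = 1265/2808 ≈ 45.05%


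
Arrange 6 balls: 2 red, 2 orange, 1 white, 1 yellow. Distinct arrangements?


6!/(2!×2!×1!×1!) = 180

180


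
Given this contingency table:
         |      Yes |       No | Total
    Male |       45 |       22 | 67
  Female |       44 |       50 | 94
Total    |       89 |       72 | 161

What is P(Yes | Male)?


P(Yes | Male) = 45/(45+22) = 45/67

P(Yes|Male) = 45/67 ≈ 67.16%


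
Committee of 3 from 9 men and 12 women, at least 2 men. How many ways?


Count by #men:
  2M,1W: C(9,2)×C(12,1)=432
  3M,0W: C(9,3)×C(12,0)=84
Total = 516

516


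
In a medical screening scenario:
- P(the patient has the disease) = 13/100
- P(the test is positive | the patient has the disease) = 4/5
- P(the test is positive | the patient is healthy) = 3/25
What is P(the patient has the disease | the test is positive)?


Using Bayes' theorem:
P(A|B) = P(B|A)·P(A) / P(B)

P(the test is positive) = 4/5 × 13/100 + 3/25 × 87/100
= 13/125 + 261/2500 = 521/2500

P(the patient has the disease|the test is positive) = (13/125) / (521/2500) = 260/521

P(the patient has the disease|the test is positive) = 260/521 ≈ 49.90%


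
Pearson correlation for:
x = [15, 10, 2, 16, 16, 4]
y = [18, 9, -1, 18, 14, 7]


n=6, Σx=63, Σy=65, Σxy=898, Σx²=857, Σy²=975
r = (6×898 - 63×65)/√((6×857 - 63²)(6×975 - 65²))
= 1293/√(1173×1625) = 1293/√1906125 ≈ 1293/1380.6249 ≈ 0.9365

r ≈ 0.9365


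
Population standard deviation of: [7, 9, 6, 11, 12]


Mean = 45/5 = 9
  (7-9)²=4
  (9-9)²=0
  (6-9)²=9
  (11-9)²=4
  (12-9)²=9
Σ(x-μ)² = 26
σ² = 26/5

σ = √(26/5) ≈ 2.2804


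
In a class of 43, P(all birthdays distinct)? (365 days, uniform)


P(all different) = Π(365-i)/365 for i=0..42
= (365/365)×(364/365)×...×(323/365)
= 0.076077

P ≈ 0.0761 ≈ 7.61%


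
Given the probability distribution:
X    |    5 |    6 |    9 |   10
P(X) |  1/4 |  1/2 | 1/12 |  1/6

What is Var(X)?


E[X] = 20/3
E[X²] = 143/3
Var(X) = E[X²] - (E[X])² = 143/3 - 400/9 = 29/9

Var(X) = 29/9 ≈ 3.2222


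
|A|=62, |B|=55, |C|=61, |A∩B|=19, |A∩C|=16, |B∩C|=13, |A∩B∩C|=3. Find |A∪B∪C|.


|A∪B∪C| = 62+55+61-19-16-13+3 = 133

|A∪B∪C| = 133


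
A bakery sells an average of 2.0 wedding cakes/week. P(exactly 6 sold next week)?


Poisson(λ=2.0): P(X=6) = e^(-λ)×λ^k/k!
= e^(-2.0) × 2.0^6 / 6!
≈ 0.1353352832 × 64 / 720 ≈ 0.012030

P(X=6) ≈ 0.012030 ≈ 1.20%


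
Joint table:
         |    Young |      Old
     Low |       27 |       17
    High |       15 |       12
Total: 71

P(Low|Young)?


P(Low|Young) = 27/(27+15) = 27/42 = 9/14

P = 9/14 ≈ 64.29%


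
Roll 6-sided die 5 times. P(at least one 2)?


P(no 2)^5 = (5/6)^5 = 3125/7776
P(≥1) = 1 - 3125/7776 = 4651/7776

P = 4651/7776 ≈ 59.81%


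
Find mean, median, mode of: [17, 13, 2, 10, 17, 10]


Sorted: [2, 10, 10, 13, 17, 17]
Mean = 69/6 = 23/2
Median = 23/2
Freq: {17: 2, 13: 1, 2: 1, 10: 2}
Mode: [10, 17]

Mean=23/2, Median=23/2, Mode=[10, 17]


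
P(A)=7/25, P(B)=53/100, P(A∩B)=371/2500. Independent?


P(A)×P(B) = 371/2500
P(A∩B) = 371/2500
Equal ✓ → Independent

Yes, independent


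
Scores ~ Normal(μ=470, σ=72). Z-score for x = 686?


z = (x - μ)/σ = (686 - 470)/72 = 3.0

z = 3.0


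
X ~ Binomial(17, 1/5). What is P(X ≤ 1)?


P(X ≤ 1) = Σ P(X=i) for i=0..1
P(X=0) = 17179869184/762939453125
P(X=1) = 73014444032/762939453125
Sum = 90194313216/762939453125

P(X ≤ 1) = 90194313216/762939453125 ≈ 11.82%


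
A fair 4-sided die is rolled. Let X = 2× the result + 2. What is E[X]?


E[die] = (1+4)/2 = 5/2
E[X] = 2×5/2 + 2 = 7

E[X] = 7


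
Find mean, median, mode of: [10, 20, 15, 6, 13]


Sorted: [6, 10, 13, 15, 20]
Mean = 64/5
Median = 13
Freq: {10: 1, 20: 1, 15: 1, 6: 1, 13: 1}
Mode: No mode

Mean=64/5, Median=13, Mode=No mode


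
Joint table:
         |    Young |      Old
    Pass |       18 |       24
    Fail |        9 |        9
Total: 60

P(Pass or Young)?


P(Pass∨Young) = P(Pass) + P(Young) - P(Pass∧Young)
= (42 + 27 - 18)/60 = 51/60 = 17/20

P = 17/20 ≈ 85.00%


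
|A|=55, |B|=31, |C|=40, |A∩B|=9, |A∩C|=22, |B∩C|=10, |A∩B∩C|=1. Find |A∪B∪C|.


|A∪B∪C| = 55+31+40-9-22-10+1 = 86

|A∪B∪C| = 86


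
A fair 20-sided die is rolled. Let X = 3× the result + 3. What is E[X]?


E[die] = (1+20)/2 = 21/2
E[X] = 3×21/2 + 3 = 69/2

E[X] = 69/2


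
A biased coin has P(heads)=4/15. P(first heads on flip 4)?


Geometric: P(X=4) = (1-p)^(k-1)×p = (11/15)^3×4/15 = 5324/50625

P(X=4) = 5324/50625 ≈ 10.52%


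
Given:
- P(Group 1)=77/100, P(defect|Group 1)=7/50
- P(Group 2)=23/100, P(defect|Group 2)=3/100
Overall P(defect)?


P(B) = Σ P(B|Aᵢ)×P(Aᵢ)
  7/50×77/100 = 539/5000
  3/100×23/100 = 69/10000
Sum = 1147/10000

P(defect) = 1147/10000 ≈ 11.47%


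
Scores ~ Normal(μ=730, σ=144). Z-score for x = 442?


z = (x - μ)/σ = (442 - 730)/144 = -2.0

z = -2.0


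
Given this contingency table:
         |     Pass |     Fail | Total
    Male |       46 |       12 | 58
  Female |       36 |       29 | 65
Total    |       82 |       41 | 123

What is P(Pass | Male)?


P(Pass | Male) = 46/(46+12) = 46/58 = 23/29

P(Pass|Male) = 23/29 ≈ 79.31%


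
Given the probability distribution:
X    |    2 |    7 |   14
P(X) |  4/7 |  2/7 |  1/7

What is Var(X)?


E[X] = 36/7
E[X²] = 310/7
Var(X) = E[X²] - (E[X])² = 310/7 - 1296/49 = 874/49

Var(X) = 874/49 ≈ 17.8367


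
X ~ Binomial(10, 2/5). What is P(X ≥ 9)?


P(X ≥ 9) = Σ P(X=i) for i=9..10
P(X=9) = 3072/1953125
P(X=10) = 1024/9765625
Sum = 16384/9765625

P(X ≥ 9) = 16384/9765625 ≈ 0.17%


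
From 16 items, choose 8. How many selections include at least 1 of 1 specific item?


Complement: C(16,8) - C(15,8) = 12870 - 6435 = 6435

6435


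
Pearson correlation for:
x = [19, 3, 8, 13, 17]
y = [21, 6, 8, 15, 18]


n=5, Σx=60, Σy=68, Σxy=982, Σx²=892, Σy²=1090
r = (5×982 - 60×68)/√((5×892 - 60²)(5×1090 - 68²))
= 830/√(860×826) = 830/√710360 ≈ 830/842.8286 ≈ 0.9848

r ≈ 0.9848


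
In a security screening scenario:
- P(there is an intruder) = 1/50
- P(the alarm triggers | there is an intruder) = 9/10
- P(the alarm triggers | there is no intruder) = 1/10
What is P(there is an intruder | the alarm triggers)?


Using Bayes' theorem:
P(A|B) = P(B|A)·P(A) / P(B)

P(the alarm triggers) = 9/10 × 1/50 + 1/10 × 49/50
= 9/500 + 49/500 = 29/250

P(there is an intruder|the alarm triggers) = (9/500) / (29/250) = 9/58

P(there is an intruder|the alarm triggers) = 9/58 ≈ 15.52%


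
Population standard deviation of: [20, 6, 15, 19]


Mean = 60/4 = 15
  (20-15)²=25
  (6-15)²=81
  (15-15)²=0
  (19-15)²=16
Σ(x-μ)² = 122
σ² = 122/4 = 61/2

σ = √(61/2) ≈ 5.5227


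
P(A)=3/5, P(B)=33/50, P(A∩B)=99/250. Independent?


P(A)×P(B) = 99/250
P(A∩B) = 99/250
Equal ✓ → Independent

Yes, independent


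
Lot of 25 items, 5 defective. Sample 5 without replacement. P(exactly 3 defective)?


Hypergeometric: C(5,3)×C(20,2)/C(25,5)
= 10×190/53130 = 190/5313

P(X=3) = 190/5313 ≈ 3.58%


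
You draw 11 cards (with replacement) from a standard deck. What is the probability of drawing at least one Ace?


P(not a Ace) = 48/52 = 12/13
P(none in 11 draws) = (12/13)^11 = 743008370688/1792160394037
P(≥1 Ace) = 1 - 743008370688/1792160394037 = 1049152023349/1792160394037

P = 1049152023349/1792160394037 ≈ 58.54%


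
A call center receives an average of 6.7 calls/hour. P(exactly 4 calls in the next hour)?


Poisson(λ=6.7): P(X=4) = e^(-λ)×λ^k/k!
= e^(-6.7) × 6.7^4 / 4!
≈ 0.001230911903 × 2015.1121 / 24 ≈ 0.103351

P(X=4) ≈ 0.103351 ≈ 10.34%


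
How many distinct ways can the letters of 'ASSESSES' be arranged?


Letters: 8, freq: {'A': 1, 'S': 5, 'E': 2}
8!/(1!×5!×2!) = 40320/240 = 168

168


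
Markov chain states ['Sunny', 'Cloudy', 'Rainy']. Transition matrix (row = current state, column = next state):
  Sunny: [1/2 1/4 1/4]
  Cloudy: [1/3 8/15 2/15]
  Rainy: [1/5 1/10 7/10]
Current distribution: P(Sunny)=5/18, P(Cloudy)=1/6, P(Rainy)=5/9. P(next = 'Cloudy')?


P(next=Cloudy) = Σᵢ P(now=i)×P(i→Cloudy)
= 5/18×1/4 + 1/6×8/15 + 5/9×1/10
= 5/72 + 4/45 + 1/18 = 77/360

P = 77/360 ≈ 0.2139


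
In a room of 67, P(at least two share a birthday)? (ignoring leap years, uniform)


P(all different) = Π(365-i)/365 for i=0..66
= 0.001560
P(match) = 1 - 0.001560 = 0.998440

P ≈ 0.9984 ≈ 99.84%


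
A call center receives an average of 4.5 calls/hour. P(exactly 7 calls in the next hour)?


Poisson(λ=4.5): P(X=7) = e^(-λ)×λ^k/k!
= e^(-4.5) × 4.5^7 / 7!
≈ 0.01110899654 × 37366.9453125 / 5040 ≈ 0.082363

P(X=7) ≈ 0.082363 ≈ 8.24%


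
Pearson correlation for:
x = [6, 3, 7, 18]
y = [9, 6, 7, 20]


n=4, Σx=34, Σy=42, Σxy=481, Σx²=418, Σy²=566
r = (4×481 - 34×42)/√((4×418 - 34²)(4×566 - 42²))
= 496/√(516×500) = 496/√258000 ≈ 496/507.9370 ≈ 0.9765

r ≈ 0.9765


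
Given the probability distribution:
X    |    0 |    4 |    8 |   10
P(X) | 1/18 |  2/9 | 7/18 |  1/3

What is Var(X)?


E[X] = 22/3
E[X²] = 556/9
Var(X) = E[X²] - (E[X])² = 556/9 - 484/9 = 8

Var(X) = 8 ≈ 8.0000


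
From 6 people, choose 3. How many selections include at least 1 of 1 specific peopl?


Complement: C(6,3) - C(5,3) = 20 - 10 = 10

10


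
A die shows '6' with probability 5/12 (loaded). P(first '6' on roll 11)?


Geometric: P(X=11) = (1-p)^(k-1)×p = (7/12)^10×5/12 = 1412376245/743008370688

P(X=11) = 1412376245/743008370688 ≈ 0.19%


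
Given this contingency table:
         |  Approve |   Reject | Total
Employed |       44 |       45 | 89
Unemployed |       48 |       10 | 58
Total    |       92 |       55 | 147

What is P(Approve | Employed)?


P(Approve | Employed) = 44/(44+45) = 44/89

P(Approve|Employed) = 44/89 ≈ 49.44%


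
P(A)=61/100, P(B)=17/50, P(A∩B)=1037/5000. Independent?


P(A)×P(B) = 1037/5000
P(A∩B) = 1037/5000
Equal ✓ → Independent

Yes, independent


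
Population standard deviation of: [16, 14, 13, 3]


Mean = 46/4 = 23/2
  (16-23/2)²=81/4
  (14-23/2)²=25/4
  (13-23/2)²=9/4
  (3-23/2)²=289/4
Σ(x-μ)² = 101
σ² = 101/4

σ = √(101/4) ≈ 5.0249


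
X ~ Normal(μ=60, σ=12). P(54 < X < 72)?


z₁=(54-60)/12=-0.5, z₂=(72-60)/12=1.0
P = Φ(1.0) - Φ(-0.5) = 0.841345 - 0.308538 = 0.532807 ≈ 0.5328

P(54 < X < 72) ≈ 0.5328


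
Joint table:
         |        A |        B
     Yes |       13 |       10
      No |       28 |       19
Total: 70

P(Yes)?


P(Yes) = (13+10)/70 = 23/70

P(Yes) = 23/70 ≈ 32.86%


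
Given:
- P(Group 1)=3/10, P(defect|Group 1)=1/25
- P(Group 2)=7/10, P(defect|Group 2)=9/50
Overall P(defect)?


P(B) = Σ P(B|Aᵢ)×P(Aᵢ)
  1/25×3/10 = 3/250
  9/50×7/10 = 63/500
Sum = 69/500

P(defect) = 69/500 ≈ 13.80%


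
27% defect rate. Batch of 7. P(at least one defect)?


P(all good) = (73/100)^7 = 11047398519097/100000000000000
P(≥1 defect) = 88952601480903/100000000000000

P = 88952601480903/100000000000000 ≈ 88.95%


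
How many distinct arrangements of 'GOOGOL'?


Letters: 6, freq: {'G': 2, 'O': 3, 'L': 1}
6!/(2!×3!×1!) = 720/12 = 60

60


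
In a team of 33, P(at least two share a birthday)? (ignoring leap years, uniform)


P(all different) = Π(365-i)/365 for i=0..32
= 0.225028
P(match) = 1 - 0.225028 = 0.774972

P ≈ 0.7750 ≈ 77.50%


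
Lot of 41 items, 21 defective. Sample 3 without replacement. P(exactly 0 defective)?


Hypergeometric: C(21,0)×C(20,3)/C(41,3)
= 1×1140/10660 = 57/533

P(X=0) = 57/533 ≈ 10.69%


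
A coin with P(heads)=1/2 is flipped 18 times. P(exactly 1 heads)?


Binomial: P(X=1) = C(18,1)×p^1×(1-p)^17
= 18 × 1/2 × 1/131072 = 9/131072

P(X=1) = 9/131072 ≈ 0.01%


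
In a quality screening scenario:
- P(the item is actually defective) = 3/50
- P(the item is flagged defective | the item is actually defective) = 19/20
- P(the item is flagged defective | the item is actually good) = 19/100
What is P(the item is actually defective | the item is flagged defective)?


Using Bayes' theorem:
P(A|B) = P(B|A)·P(A) / P(B)

P(the item is flagged defective) = 19/20 × 3/50 + 19/100 × 47/50
= 57/1000 + 893/5000 = 589/2500

P(the item is actually defective|the item is flagged defective) = (57/1000) / (589/2500) = 15/62

P(the item is actually defective|the item is flagged defective) = 15/62 ≈ 24.19%


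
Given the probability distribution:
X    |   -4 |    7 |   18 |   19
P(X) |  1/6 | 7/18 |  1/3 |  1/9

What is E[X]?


E[X] = Σ x·P(X=x)
= (-4)×(1/6) + (7)×(7/18) + (18)×(1/3) + (19)×(1/9)
= 61/6

E[X] = 61/6


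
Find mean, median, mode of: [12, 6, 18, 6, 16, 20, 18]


Sorted: [6, 6, 12, 16, 18, 18, 20]
Mean = 96/7
Median = 16
Freq: {12: 1, 6: 2, 18: 2, 16: 1, 20: 1}
Mode: [6, 18]

Mean=96/7, Median=16, Mode=[6, 18]


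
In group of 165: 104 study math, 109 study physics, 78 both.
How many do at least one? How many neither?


|A∪B| = 104+109-78 = 135
Neither = 165-135 = 30

At least one: 135; Neither: 30


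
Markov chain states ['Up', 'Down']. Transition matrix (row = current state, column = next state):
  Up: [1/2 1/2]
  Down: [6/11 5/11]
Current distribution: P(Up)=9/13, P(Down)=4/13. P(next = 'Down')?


P(next=Down) = Σᵢ P(now=i)×P(i→Down)
= 9/13×1/2 + 4/13×5/11
= 9/26 + 20/143 = 139/286

P = 139/286 ≈ 0.4860


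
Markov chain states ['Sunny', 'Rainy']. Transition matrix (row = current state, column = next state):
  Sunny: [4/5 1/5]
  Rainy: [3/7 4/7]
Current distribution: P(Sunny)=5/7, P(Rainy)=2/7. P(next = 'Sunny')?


P(next=Sunny) = Σᵢ P(now=i)×P(i→Sunny)
= 5/7×4/5 + 2/7×3/7
= 4/7 + 6/49 = 34/49

P = 34/49 ≈ 0.6939


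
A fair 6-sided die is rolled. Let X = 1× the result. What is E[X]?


E[die] = (1+6)/2 = 7/2
E[X] = 1 × 7/2 = 7/2

E[X] = 7/2


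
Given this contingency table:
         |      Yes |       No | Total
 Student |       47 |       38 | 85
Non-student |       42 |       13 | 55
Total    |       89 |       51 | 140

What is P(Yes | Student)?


P(Yes | Student) = 47/(47+38) = 47/85

P(Yes|Student) = 47/85 ≈ 55.29%


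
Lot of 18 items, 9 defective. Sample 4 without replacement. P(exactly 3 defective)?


Hypergeometric: C(9,3)×C(9,1)/C(18,4)
= 84×9/3060 = 21/85

P(X=3) = 21/85 ≈ 24.71%


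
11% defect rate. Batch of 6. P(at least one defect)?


P(all good) = (89/100)^6 = 496981290961/1000000000000
P(≥1 defect) = 503018709039/1000000000000

P = 503018709039/1000000000000 ≈ 50.30%


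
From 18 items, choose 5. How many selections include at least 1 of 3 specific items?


Complement: C(18,5) - C(15,5) = 8568 - 3003 = 5565

5565


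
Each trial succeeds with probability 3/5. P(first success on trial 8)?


Geometric: P(X=8) = (1-p)^(k-1)×p = (2/5)^7×3/5 = 384/390625

P(X=8) = 384/390625 ≈ 0.10%


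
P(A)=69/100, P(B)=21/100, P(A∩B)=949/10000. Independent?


P(A)×P(B) = 1449/10000
P(A∩B) = 949/10000
Not equal → NOT independent

No, not independent


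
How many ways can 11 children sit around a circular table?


Circular arrangements of 11 distinct objects: fix one position to break rotational symmetry.
(n-1)! = 10! = 3628800

3628800


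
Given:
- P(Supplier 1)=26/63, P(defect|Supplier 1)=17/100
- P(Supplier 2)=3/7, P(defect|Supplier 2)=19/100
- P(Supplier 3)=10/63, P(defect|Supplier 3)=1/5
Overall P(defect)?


P(B) = Σ P(B|Aᵢ)×P(Aᵢ)
  17/100×26/63 = 221/3150
  19/100×3/7 = 57/700
  1/5×10/63 = 2/63
Sum = 11/60

P(defect) = 11/60 ≈ 18.33%


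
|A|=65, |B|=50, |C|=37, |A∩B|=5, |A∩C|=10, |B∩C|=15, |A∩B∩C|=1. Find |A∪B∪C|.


|A∪B∪C| = 65+50+37-5-10-15+1 = 123

|A∪B∪C| = 123


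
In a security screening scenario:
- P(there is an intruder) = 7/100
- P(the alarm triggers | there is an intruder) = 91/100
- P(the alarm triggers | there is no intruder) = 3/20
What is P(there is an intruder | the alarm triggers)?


Using Bayes' theorem:
P(A|B) = P(B|A)·P(A) / P(B)

P(the alarm triggers) = 91/100 × 7/100 + 3/20 × 93/100
= 637/10000 + 279/2000 = 127/625

P(there is an intruder|the alarm triggers) = (637/10000) / (127/625) = 637/2032

P(there is an intruder|the alarm triggers) = 637/2032 ≈ 31.35%


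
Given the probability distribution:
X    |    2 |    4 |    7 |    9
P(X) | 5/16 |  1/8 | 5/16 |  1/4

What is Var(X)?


E[X] = 89/16
E[X²] = 621/16
Var(X) = E[X²] - (E[X])² = 621/16 - 7921/256 = 2015/256

Var(X) = 2015/256 ≈ 7.8711


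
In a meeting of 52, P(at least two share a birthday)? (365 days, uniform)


P(all different) = Π(365-i)/365 for i=0..51
= 0.021995
P(match) = 1 - 0.021995 = 0.978005

P ≈ 0.9780 ≈ 97.80%


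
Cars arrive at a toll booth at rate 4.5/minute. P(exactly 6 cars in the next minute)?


Poisson(λ=4.5): P(X=6) = e^(-λ)×λ^k/k!
= e^(-4.5) × 4.5^6 / 6!
≈ 0.01110899654 × 8303.765625 / 720 ≈ 0.128120

P(X=6) ≈ 0.128120 ≈ 12.81%


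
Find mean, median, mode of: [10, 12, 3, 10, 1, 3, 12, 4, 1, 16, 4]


Sorted: [1, 1, 3, 3, 4, 4, 10, 10, 12, 12, 16]
Mean = 76/11
Median = 4
Freq: {10: 2, 12: 2, 3: 2, 1: 2, 4: 2, 16: 1}
Mode: [1, 3, 4, 10, 12]

Mean=76/11, Median=4, Mode=[1, 3, 4, 10, 12]


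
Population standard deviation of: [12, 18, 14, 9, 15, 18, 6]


Mean = 92/7
  (12-92/7)²=64/49
  (18-92/7)²=1156/49
  (14-92/7)²=36/49
  (9-92/7)²=841/49
  (15-92/7)²=169/49
  (18-92/7)²=1156/49
  (6-92/7)²=2500/49
Σ(x-μ)² = 846/7
σ² = (846/7)/7 = 846/49

σ = √(846/49) ≈ 4.1552


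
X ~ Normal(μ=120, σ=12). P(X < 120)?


z = (120-120)/12 = 0.0
P(Z < 0.0) = 0.5000

P(X < 120) ≈ 0.5000


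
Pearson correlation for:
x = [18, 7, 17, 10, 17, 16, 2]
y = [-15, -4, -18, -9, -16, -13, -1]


n=7, Σx=87, Σy=-76, Σxy=-1176, Σx²=1311, Σy²=1072
r = (7×(-1176) - 87×(-76))/√((7×1311 - 87²)(7×1072 - (-76)²))
= -1620/√(1608×1728) = -1620/√2778624 ≈ -1620/1666.9205 ≈ -0.9719

r ≈ -0.9719


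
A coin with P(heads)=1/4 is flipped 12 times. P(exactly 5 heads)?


Binomial: P(X=5) = C(12,5)×p^5×(1-p)^7
= 792 × 1/1024 × 2187/16384 = 216513/2097152

P(X=5) = 216513/2097152 ≈ 10.32%
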